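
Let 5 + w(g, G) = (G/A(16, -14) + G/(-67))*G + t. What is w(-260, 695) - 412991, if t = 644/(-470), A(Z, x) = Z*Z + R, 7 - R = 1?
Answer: -1725827242253/4125190 ≈ -4.1836e+5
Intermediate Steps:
R = 6 (R = 7 - 1*1 = 7 - 1 = 6)
A(Z, x) = 6 + Z**2 (A(Z, x) = Z*Z + 6 = Z**2 + 6 = 6 + Z**2)
t = -322/235 (t = 644*(-1/470) = -322/235 ≈ -1.3702)
w(g, G) = -1497/235 - 195*G**2/17554 (w(g, G) = -5 + ((G/(6 + 16**2) + G/(-67))*G - 322/235) = -5 + ((G/(6 + 256) + G*(-1/67))*G - 322/235) = -5 + ((G/262 - G/67)*G - 322/235) = -5 + ((-195*G/17554)*G - 322/235) = -5 + (-195*G**2/17554 - 322/235) = -5 + (-322/235 - 195*G**2/17554) = -1497/235 - 195*G**2/17554)
w(-260, 695) - 412991 = (-1497/235 - 195/17554*695**2) - 412991 = (-1497/235 - 195/17554*483025) - 412991 = (-1497/235 - 94189875/17554) - 412991 = -22160898963/4125190 - 412991 = -1725827242253/4125190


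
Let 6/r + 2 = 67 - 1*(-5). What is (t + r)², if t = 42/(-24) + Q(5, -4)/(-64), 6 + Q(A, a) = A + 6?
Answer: 15233409/5017600 ≈ 3.0360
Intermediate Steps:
Q(A, a) = A (Q(A, a) = -6 + (A + 6) = -6 + (6 + A) = A)
t = -117/64 (t = 42/(-24) + 5/(-64) = 42*(-1/24) + 5*(-1/64) = -7/4 - 5/64 = -117/64 ≈ -1.8281)
r = 3/35 (r = 6/(-2 + (67 - 1*(-5))) = 6/(-2 + (67 + 5)) = 6/(-2 + 72) = 6/70 = 6*(1/70) = 3/35 ≈ 0.085714)
(t + r)² = (-117/64 + 3/35)² = (-3903/2240)² = 15233409/5017600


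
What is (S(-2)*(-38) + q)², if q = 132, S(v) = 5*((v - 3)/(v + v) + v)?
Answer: 301401/4 ≈ 75350.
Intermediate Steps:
S(v) = 5*v + 5*(-3 + v)/(2*v) (S(v) = 5*((-3 + v)/((2*v)) + v) = 5*((-3 + v)*(1/(2*v)) + v) = 5*((-3 + v)/(2*v) + v) = 5*(v + (-3 + v)/(2*v)) = 5*v + 5*(-3 + v)/(2*v))
(S(-2)*(-38) + q)² = ((5/2 + 5*(-2) - 15/2/(-2))*(-38) + 132)² = ((5/2 - 10 - 15/2*(-½))*(-38) + 132)² = ((5/2 - 10 + 15/4)*(-38) + 132)² = (-15/4*(-38) + 132)² = (285/2 + 132)² = (549/2)² = 301401/4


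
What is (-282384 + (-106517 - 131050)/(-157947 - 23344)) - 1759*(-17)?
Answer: -4161117764/16481 ≈ -2.5248e+5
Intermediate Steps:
(-282384 + (-106517 - 131050)/(-157947 - 23344)) - 1759*(-17) = (-282384 - 237567/(-181291)) + 29903 = (-282384 - 237567*(-1/181291)) + 29903 = (-282384 + 21597/16481) + 29903 = -4653949107/16481 + 29903 = -4161117764/16481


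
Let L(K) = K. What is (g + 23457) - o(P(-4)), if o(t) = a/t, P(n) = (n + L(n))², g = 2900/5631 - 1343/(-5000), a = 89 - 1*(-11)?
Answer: 1320819810491/56310000 ≈ 23456.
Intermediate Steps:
a = 100 (a = 89 + 11 = 100)
g = 22062433/28155000 (g = 2900*(1/5631) - 1343*(-1/5000) = 2900/5631 + 1343/5000 = 22062433/28155000 ≈ 0.78361)
P(n) = 4*n² (P(n) = (n + n)² = (2*n)² = 4*n²)
o(t) = 100/t
(g + 23457) - o(P(-4)) = (22062433/28155000 + 23457) - 100/(4*(-4)²) = 660453897433/28155000 - 100/(4*16) = 660453897433/28155000 - 100/64 = 660453897433/28155000 - 1*25/16 = 660453897433/28155000 - 25/16 = 1320819810491/56310000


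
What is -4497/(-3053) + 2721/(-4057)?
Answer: 9937116/12386021 ≈ 0.80228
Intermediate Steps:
-4497/(-3053) + 2721/(-4057) = -4497*(-1/3053) + 2721*(-1/4057) = 4497/3053 - 2721/4057 = 9937116/12386021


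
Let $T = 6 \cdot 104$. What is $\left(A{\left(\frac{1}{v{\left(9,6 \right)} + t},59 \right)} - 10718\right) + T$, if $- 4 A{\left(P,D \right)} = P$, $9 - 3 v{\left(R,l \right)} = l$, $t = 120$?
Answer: $- \frac{4885497}{484} \approx -10094.0$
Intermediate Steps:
$v{\left(R,l \right)} = 3 - \frac{l}{3}$
$A{\left(P,D \right)} = - \frac{P}{4}$
$T = 624$
$\left(A{\left(\frac{1}{v{\left(9,6 \right)} + t},59 \right)} - 10718\right) + T = \left(- \frac{1}{4 \left(\left(3 - 2\right) + 120\right)} - 10718\right) + 624 = \left(- \frac{1}{4 \left(1 + 120\right)} - 10718\right) + 624 = \left(- \frac{1}{4 \cdot 121} - 10718\right) + 624 = \left(\left(- \frac{1}{4}\right) \frac{1}{121} - 10718\right) + 624 = \left(- \frac{1}{484} - 10718\right) + 624 = - \frac{5187513}{484} + 624 = - \frac{4885497}{484}$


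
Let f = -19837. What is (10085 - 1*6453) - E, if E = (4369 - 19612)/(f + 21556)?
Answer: 2086217/573 ≈ 3640.9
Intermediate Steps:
E = -5081/573 (E = (4369 - 19612)/(-19837 + 21556) = -15243/1719 = -15243*1/1719 = -5081/573 ≈ -8.8674)
(10085 - 1*6453) - E = (10085 - 1*6453) - 1*(-5081/573) = (10085 - 6453) + 5081/573 = 3632 + 5081/573 = 2086217/573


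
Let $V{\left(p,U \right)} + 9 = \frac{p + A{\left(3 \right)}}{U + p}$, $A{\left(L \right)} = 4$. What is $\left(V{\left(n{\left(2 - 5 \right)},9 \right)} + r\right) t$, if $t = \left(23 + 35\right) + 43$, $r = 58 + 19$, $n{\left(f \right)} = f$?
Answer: $\frac{41309}{6} \approx 6884.8$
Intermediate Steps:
$V{\left(p,U \right)} = -9 + \frac{4 + p}{U + p}$ ($V{\left(p,U \right)} = -9 + \frac{p + 4}{U + p} = -9 + \frac{4 + p}{U + p}$)
$r = 77$
$t = 101$ ($t = 58 + 43 = 101$)
$\left(V{\left(n{\left(2 - 5 \right)},9 \right)} + r\right) t = \left(\frac{4 - 81 - 8 \left(2 - 5\right)}{9 + \left(2 - 5\right)} + 77\right) 101 = \left(\frac{4 - 81 - -24}{9 - 3} + 77\right) 101 = \left(\frac{4 - 81 + 24}{6} + 77\right) 101 = \left(\frac{1}{6} \left(-53\right) + 77\right) 101 = \left(- \frac{53}{6} + 77\right) 101 = \frac{409}{6} \cdot 101 = \frac{41309}{6}$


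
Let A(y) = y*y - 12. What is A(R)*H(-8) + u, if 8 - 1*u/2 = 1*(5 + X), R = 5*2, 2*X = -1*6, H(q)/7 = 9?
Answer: 5556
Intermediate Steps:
H(q) = 63 (H(q) = 7*9 = 63)
X = -3 (X = (-1*6)/2 = (1/2)*(-6) = -3)
R = 10
A(y) = -12 + y**2 (A(y) = y**2 - 12 = -12 + y**2)
u = 12 (u = 16 - 2*(5 - 3) = 16 - 2*2 = 16 - 4 = 12)
A(R)*H(-8) + u = (-12 + 10**2)*63 + 12 = (-12 + 100)*63 + 12 = 88*63 + 12 = 5544 + 12 = 5556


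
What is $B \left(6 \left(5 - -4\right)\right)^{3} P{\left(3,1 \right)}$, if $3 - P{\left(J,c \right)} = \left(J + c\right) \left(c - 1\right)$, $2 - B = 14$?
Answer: $-5668704$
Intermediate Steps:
$B = -12$ ($B = 2 - 14 = -12$)
$P{\left(J,c \right)} = 3 - \left(-1 + c\right) \left(J + c\right)$ ($P{\left(J,c \right)} = 3 - \left(J + c\right) \left(c - 1\right) = 3 - \left(J + c\right) \left(-1 + c\right) = 3 - \left(-1 + c\right) \left(J + c\right)$)
$B \left(6 \left(5 - -4\right)\right)^{3} P{\left(3,1 \right)} = - 12 \left(6 \left(5 - -4\right)\right)^{3} \left(3 + 3 + 1 - 1^{2} - 3 \cdot 1\right) = - 12 \left(6 \left(5 + 4\right)\right)^{3} \left(3 + 3 + 1 - 1 - 3\right) = - 12 \left(6 \cdot 9\right)^{3} \left(3 + 3 + 1 - 1 - 3\right) = - 12 \cdot 54^{3} \cdot 3 = \left(-12\right) 157464 \cdot 3 = \left(-1889568\right) 3 = -5668704$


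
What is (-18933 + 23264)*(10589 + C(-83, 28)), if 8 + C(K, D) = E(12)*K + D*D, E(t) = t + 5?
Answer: 43110774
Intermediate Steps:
E(t) = 5 + t
C(K, D) = -8 + D**2 + 17*K (C(K, D) = -8 + ((5 + 12)*K + D*D) = -8 + (17*K + D**2) = -8 + (D**2 + 17*K) = -8 + D**2 + 17*K)
(-18933 + 23264)*(10589 + C(-83, 28)) = (-18933 + 23264)*(10589 + (-8 + 28**2 + 17*(-83))) = 4331*(10589 + (-8 + 784 - 1411)) = 4331*(10589 - 635) = 4331*9954 = 43110774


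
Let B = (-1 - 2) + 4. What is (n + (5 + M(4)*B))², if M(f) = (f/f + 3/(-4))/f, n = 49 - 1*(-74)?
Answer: 4198401/256 ≈ 16400.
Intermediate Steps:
n = 123 (n = 49 + 74 = 123)
B = 1 (B = -3 + 4 = 1)
M(f) = 1/(4*f) (M(f) = (1 + 3*(-¼))/f = (1 - ¾)/f = 1/(4*f))
(n + (5 + M(4)*B))² = (123 + (5 + ((¼)/4)*1))² = (123 + (5 + ((¼)*(¼))*1))² = (123 + (5 + (1/16)*1))² = (123 + (5 + 1/16))² = (123 + 81/16)² = (2049/16)² = 4198401/256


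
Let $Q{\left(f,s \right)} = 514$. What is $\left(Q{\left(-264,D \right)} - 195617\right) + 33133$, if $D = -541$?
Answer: $-161970$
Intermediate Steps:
$\left(Q{\left(-264,D \right)} - 195617\right) + 33133 = \left(514 - 195617\right) + 33133 = -195103 + 33133 = -161970$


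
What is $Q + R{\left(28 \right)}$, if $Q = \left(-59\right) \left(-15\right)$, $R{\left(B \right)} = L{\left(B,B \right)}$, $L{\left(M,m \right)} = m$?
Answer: $913$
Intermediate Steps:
$R{\left(B \right)} = B$
$Q = 885$
$Q + R{\left(28 \right)} = 885 + 28 = 913$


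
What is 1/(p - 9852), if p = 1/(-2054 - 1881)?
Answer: -3935/38767621 ≈ -0.00010150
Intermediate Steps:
p = -1/3935 (p = 1/(-3935) = -1/3935 ≈ -0.00025413)
1/(p - 9852) = 1/(-1/3935 - 9852) = 1/(-38767621/3935) = -3935/38767621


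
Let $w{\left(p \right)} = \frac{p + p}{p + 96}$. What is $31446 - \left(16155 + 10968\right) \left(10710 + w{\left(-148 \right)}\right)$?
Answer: $- \frac{3777933594}{13} \approx -2.9061 \cdot 10^{8}$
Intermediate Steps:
$w{\left(p \right)} = \frac{2 p}{96 + p}$
$31446 - \left(16155 + 10968\right) \left(10710 + w{\left(-148 \right)}\right) = 31446 - \left(16155 + 10968\right) \left(10710 + 2 \left(-148\right) \frac{1}{96 - 148}\right) = 31446 - 27123 \left(10710 + 2 \left(-148\right) \frac{1}{-52}\right) = 31446 - 27123 \left(10710 + 2 \left(-148\right) \left(- \frac{1}{52}\right)\right) = 31446 - 27123 \left(10710 + \frac{74}{13}\right) = 31446 - 27123 \cdot \frac{139304}{13} = 31446 - \frac{3778342392}{13} = - \frac{3777933594}{13}$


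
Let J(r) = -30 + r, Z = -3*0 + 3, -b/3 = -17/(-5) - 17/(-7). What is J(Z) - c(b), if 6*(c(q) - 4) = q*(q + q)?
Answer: -162823/1225 ≈ -132.92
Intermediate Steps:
b = -612/35 (b = -3*(-17/(-5) - 17/(-7)) = -3*(-17*(-⅕) - 17*(-⅐)) = -3*(17/5 + 17/7) = -3*204/35 = -612/35 ≈ -17.486)
c(q) = 4 + q²/3 (c(q) = 4 + (q*(q + q))/6 = 4 + (q*(2*q))/6 = 4 + (2*q²)/6 = 4 + q²/3)
Z = 3 (Z = 0 + 3 = 3)
J(Z) - c(b) = (-30 + 3) - (4 + (-612/35)²/3) = -27 - (4 + (⅓)*(374544/1225)) = -27 - (4 + 124848/1225) = -27 - 1*129748/1225 = -27 - 129748/1225 = -162823/1225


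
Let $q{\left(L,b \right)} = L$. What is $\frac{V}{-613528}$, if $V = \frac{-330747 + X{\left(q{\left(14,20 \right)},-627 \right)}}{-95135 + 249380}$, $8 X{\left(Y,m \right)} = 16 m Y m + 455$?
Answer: $- \frac{17083075}{151413802176} \approx -0.00011282$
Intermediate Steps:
$X{\left(Y,m \right)} = \frac{455}{8} + 2 Y m^{2}$ ($X{\left(Y,m \right)} = \frac{16 m Y m + 455}{8} = \frac{16 Y m m + 455}{8} = \frac{16 Y m^{2} + 455}{8} = \frac{455 + 16 Y m^{2}}{8} = \frac{455}{8} + 2 Y m^{2}$)
$V = \frac{17083075}{246792}$ ($V = \frac{-330747 + \left(\frac{455}{8} + 2 \cdot 14 \left(-627\right)^{2}\right)}{-95135 + 249380} = \frac{-330747 + \left(\frac{455}{8} + 2 \cdot 14 \cdot 393129\right)}{154245} = \left(-330747 + \left(\frac{455}{8} + 11007612\right)\right) \frac{1}{154245} = \left(-330747 + \frac{88061351}{8}\right) \frac{1}{154245} = \frac{85415375}{8} \cdot \frac{1}{154245} = \frac{17083075}{246792} \approx 69.221$)
$\frac{V}{-613528} = \frac{17083075}{246792 \left(-613528\right)} = \frac{17083075}{246792} \left(- \frac{1}{613528}\right) = - \frac{17083075}{151413802176}$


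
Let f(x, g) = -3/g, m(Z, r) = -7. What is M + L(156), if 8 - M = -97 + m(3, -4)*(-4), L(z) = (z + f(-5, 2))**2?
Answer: 95789/4 ≈ 23947.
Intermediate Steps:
L(z) = (-3/2 + z)**2 (L(z) = (z - 3/2)**2 = (-3/2 + z)**2)
M = 77 (M = 8 - (-97 - 7*(-4)) = 8 - (-97 + 28) = 8 - 1*(-69) = 8 + 69 = 77)
M + L(156) = 77 + (-3 + 2*156)**2/4 = 77 + (-3 + 312)**2/4 = 77 + (1/4)*309**2 = 77 + (1/4)*95481 = 77 + 95481/4 = 95789/4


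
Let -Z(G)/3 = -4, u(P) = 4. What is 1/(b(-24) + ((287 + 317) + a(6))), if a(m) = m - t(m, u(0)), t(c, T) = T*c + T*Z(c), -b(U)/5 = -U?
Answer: 1/418 ≈ 0.0023923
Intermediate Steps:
Z(G) = 12 (Z(G) = -3*(-4) = 12)
b(U) = 5*U (b(U) = -(-5)*U = 5*U)
t(c, T) = 12*T + T*c (t(c, T) = T*c + T*12 = T*c + 12*T = 12*T + T*c)
a(m) = -48 - 3*m (a(m) = m - 4*(12 + m) = m - (48 + 4*m) = m + (-48 - 4*m) = -48 - 3*m)
1/(b(-24) + ((287 + 317) + a(6))) = 1/(5*(-24) + ((287 + 317) + (-48 - 3*6))) = 1/(-120 + (604 + (-48 - 18))) = 1/(-120 + (604 - 66)) = 1/(-120 + 538) = 1/418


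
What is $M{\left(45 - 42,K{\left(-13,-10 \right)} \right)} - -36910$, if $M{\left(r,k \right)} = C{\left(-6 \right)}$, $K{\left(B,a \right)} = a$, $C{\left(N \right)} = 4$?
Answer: $36914$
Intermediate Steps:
$M{\left(r,k \right)} = 4$
$M{\left(45 - 42,K{\left(-13,-10 \right)} \right)} - -36910 = 4 - -36910 = 4 + 36910 = 36914$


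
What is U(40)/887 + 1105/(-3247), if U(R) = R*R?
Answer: 247945/169417 ≈ 1.4635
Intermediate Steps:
U(R) = R²
U(40)/887 + 1105/(-3247) = 40²/887 + 1105/(-3247) = 1600*(1/887) + 1105*(-1/3247) = 1600/887 - 65/191 = 247945/169417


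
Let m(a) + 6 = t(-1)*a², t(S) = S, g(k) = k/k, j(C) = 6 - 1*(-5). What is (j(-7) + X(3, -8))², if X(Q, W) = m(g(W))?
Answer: 16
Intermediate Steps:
j(C) = 11 (j(C) = 6 + 5 = 11)
g(k) = 1
m(a) = -6 - a²
X(Q, W) = -7 (X(Q, W) = -6 - 1*1² = -6 - 1*1 = -6 - 1 = -7)
(j(-7) + X(3, -8))² = (11 - 7)² = 4² = 16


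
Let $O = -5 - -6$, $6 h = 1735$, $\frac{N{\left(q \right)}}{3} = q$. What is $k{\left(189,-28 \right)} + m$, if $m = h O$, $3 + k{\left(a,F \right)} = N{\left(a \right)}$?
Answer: $\frac{5119}{6} \approx 853.17$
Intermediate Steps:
$N{\left(q \right)} = 3 q$
$h = \frac{1735}{6}$ ($h = \frac{1}{6} \cdot 1735 = \frac{1735}{6} \approx 289.17$)
$k{\left(a,F \right)} = -3 + 3 a$
$O = 1$ ($O = -5 + 6 = 1$)
$m = \frac{1735}{6}$ ($m = \frac{1735}{6} \cdot 1 = \frac{1735}{6} \approx 289.17$)
$k{\left(189,-28 \right)} + m = \left(-3 + 3 \cdot 189\right) + \frac{1735}{6} = \left(-3 + 567\right) + \frac{1735}{6} = 564 + \frac{1735}{6} = \frac{5119}{6}$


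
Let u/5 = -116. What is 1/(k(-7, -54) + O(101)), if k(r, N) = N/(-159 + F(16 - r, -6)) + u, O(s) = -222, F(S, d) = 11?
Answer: -74/59321 ≈ -0.0012475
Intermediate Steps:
u = -580 (u = 5*(-116) = -580)
k(r, N) = -580 - N/148 (k(r, N) = N/(-159 + 11) - 580 = N/(-148) - 580 = -N/148 - 580 = -580 - N/148)
1/(k(-7, -54) + O(101)) = 1/((-580 - 1/148*(-54)) - 222) = 1/((-580 + 27/74) - 222) = 1/(-42893/74 - 222) = 1/(-59321/74) = -74/59321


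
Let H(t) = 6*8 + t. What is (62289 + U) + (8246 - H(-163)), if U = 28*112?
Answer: 73786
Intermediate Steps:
U = 3136
H(t) = 48 + t
(62289 + U) + (8246 - H(-163)) = (62289 + 3136) + (8246 - (48 - 163)) = 65425 + (8246 - 1*(-115)) = 65425 + (8246 + 115) = 65425 + 8361 = 73786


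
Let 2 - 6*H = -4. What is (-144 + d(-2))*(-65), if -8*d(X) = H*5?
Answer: 75205/8 ≈ 9400.6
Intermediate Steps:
H = 1 (H = 1/3 - 1/6*(-4) = 1/3 + 2/3 = 1)
d(X) = -5/8
(-144 + d(-2))*(-65) = (-144 - 5/8)*(-65) = -1157/8*(-65) = 75205/8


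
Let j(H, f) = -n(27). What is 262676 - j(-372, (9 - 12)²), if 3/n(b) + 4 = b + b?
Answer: 13133803/50 ≈ 2.6268e+5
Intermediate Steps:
n(b) = 3/(-4 + 2*b) (n(b) = 3/(-4 + (b + b)) = 3/(-4 + 2*b))
j(H, f) = -3/50 (j(H, f) = -3/(2*(-2 + 27)) = -3/(2*25) = -1*3/50 = -3/50)
262676 - j(-372, (9 - 12)²) = 262676 - 1*(-3/50) = 262676 + 3/50 = 13133803/50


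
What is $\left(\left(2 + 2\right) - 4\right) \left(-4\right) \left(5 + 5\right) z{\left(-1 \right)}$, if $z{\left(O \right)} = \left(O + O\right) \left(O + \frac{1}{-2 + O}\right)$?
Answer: $0$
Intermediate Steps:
$z{\left(O \right)} = 2 O \left(O + \frac{1}{-2 + O}\right)$
$\left(\left(2 + 2\right) - 4\right) \left(-4\right) \left(5 + 5\right) z{\left(-1 \right)} = \left(\left(2 + 2\right) - 4\right) \left(-4\right) \left(5 + 5\right) 2 \left(-1\right) \frac{1}{-2 - 1} \left(1 + \left(-1\right)^{2} - -2\right) = \left(4 - 4\right) \left(-4\right) 10 \cdot 2 \left(-1\right) \frac{1}{-3} \left(1 + 1 + 2\right) = 0 \left(-4\right) 10 \cdot 2 \left(-1\right) \left(- \frac{1}{3}\right) 4 = 0 \cdot 10 \cdot \frac{8}{3} = 0 \cdot \frac{8}{3} = 0$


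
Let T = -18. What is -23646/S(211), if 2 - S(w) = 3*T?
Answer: -1689/4 ≈ -422.25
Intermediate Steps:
S(w) = 56 (S(w) = 2 - 3*(-18) = 2 - 1*(-54) = 2 + 54 = 56)
-23646/S(211) = -23646/56 = -23646*1/56 = -1689/4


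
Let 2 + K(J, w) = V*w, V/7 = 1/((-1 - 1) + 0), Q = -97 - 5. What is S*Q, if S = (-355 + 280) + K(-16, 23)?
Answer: 16065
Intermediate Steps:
Q = -102
V = -7/2 (V = 7/((-1 - 1) + 0) = 7/(-2 + 0) = 7/(-2) = 7*(-½) = -7/2 ≈ -3.5000)
K(J, w) = -2 - 7*w/2
S = -315/2 (S = (-355 + 280) + (-2 - 7/2*23) = -75 + (-2 - 161/2) = -75 - 165/2 = -315/2 ≈ -157.50)
S*Q = -315/2*(-102) = 16065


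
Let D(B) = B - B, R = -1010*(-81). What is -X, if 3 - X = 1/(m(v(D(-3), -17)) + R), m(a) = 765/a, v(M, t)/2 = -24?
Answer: -3926099/1308705 ≈ -3.0000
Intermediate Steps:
R = 81810
D(B) = 0
v(M, t) = -48 (v(M, t) = 2*(-24) = -48)
X = 3926099/1308705 (X = 3 - 1/(765/(-48) + 81810) = 3 - 1/(765*(-1/48) + 81810) = 3 - 1/(-255/16 + 81810) = 3 - 1/1308705/16 = 3 - 1*16/1308705 = 3 - 16/1308705 = 3926099/1308705 ≈ 3.0000)
-X = -1*3926099/1308705 = -3926099/1308705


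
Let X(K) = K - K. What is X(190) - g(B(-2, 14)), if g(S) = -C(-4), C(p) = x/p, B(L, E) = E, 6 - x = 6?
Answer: 0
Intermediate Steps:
x = 0 (x = 6 - 1*6 = 6 - 6 = 0)
X(K) = 0
C(p) = 0 (C(p) = 0/p = 0)
g(S) = 0 (g(S) = -1*0 = 0)
X(190) - g(B(-2, 14)) = 0 - 1*0 = 0 + 0 = 0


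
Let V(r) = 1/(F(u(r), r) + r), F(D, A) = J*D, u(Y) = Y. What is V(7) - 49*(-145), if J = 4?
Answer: 248676/35 ≈ 7105.0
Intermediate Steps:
F(D, A) = 4*D
V(r) = 1/(5*r) (V(r) = 1/(4*r + r) = 1/(5*r))
V(7) - 49*(-145) = (⅕)/7 - 49*(-145) = (⅕)*(⅐) + 7105 = 1/35 + 7105 = 248676/35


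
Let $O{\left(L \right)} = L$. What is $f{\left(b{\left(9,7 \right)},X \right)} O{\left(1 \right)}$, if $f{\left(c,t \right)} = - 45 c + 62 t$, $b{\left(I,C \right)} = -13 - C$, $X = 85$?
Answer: $6170$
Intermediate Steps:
$f{\left(b{\left(9,7 \right)},X \right)} O{\left(1 \right)} = \left(- 45 \left(-13 - 7\right) + 62 \cdot 85\right) 1 = \left(- 45 \left(-13 - 7\right) + 5270\right) 1 = \left(\left(-45\right) \left(-20\right) + 5270\right) 1 = \left(900 + 5270\right) 1 = 6170 \cdot 1 = 6170$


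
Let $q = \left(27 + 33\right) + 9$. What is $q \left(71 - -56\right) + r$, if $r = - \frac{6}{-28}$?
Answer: $\frac{122685}{14} \approx 8763.2$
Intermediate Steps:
$q = 69$ ($q = 60 + 9 = 69$)
$r = \frac{3}{14}$ ($r = \left(-6\right) \left(- \frac{1}{28}\right) = \frac{3}{14} \approx 0.21429$)
$q \left(71 - -56\right) + r = 69 \left(71 - -56\right) + \frac{3}{14} = 69 \left(71 + 56\right) + \frac{3}{14} = 69 \cdot 127 + \frac{3}{14} = 8763 + \frac{3}{14} = \frac{122685}{14}$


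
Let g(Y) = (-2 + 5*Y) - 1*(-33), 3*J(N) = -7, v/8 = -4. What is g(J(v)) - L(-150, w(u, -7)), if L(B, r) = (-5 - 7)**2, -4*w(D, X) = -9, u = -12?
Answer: -374/3 ≈ -124.67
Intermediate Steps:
w(D, X) = 9/4 (w(D, X) = -1/4*(-9) = 9/4)
L(B, r) = 144 (L(B, r) = (-12)**2 = 144)
v = -32 (v = 8*(-4) = -32)
J(N) = -7/3 (J(N) = (1/3)*(-7) = -7/3)
g(Y) = 31 + 5*Y (g(Y) = (-2 + 5*Y) + 33 = 31 + 5*Y)
g(J(v)) - L(-150, w(u, -7)) = (31 + 5*(-7/3)) - 1*144 = (31 - 35/3) - 144 = 58/3 - 144 = -374/3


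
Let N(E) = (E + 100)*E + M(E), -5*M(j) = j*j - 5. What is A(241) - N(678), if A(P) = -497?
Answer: -2180226/5 ≈ -4.3605e+5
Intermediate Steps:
M(j) = 1 - j²/5 (M(j) = -(j*j - 5)/5 = -(j² - 5)/5 = -(-5 + j²)/5 = 1 - j²/5)
N(E) = 1 - E²/5 + E*(100 + E) (N(E) = (E + 100)*E + (1 - E²/5) = (100 + E)*E + (1 - E²/5) = E*(100 + E) + (1 - E²/5) = 1 - E²/5 + E*(100 + E))
A(241) - N(678) = -497 - (1 + 100*678 + (⅘)*678²) = -497 - (1 + 67800 + (⅘)*459684) = -497 - (1 + 67800 + 1838736/5) = -497 - 1*2177741/5 = -497 - 2177741/5 = -2180226/5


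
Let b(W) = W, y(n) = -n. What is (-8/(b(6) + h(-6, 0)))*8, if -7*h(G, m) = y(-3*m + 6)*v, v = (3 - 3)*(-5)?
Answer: -32/3 ≈ -10.667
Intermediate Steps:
v = 0 (v = 0*(-5) = 0)
h(G, m) = 0 (h(G, m) = -(-(-3*m + 6))*0/7 = -(-(6 - 3*m))*0/7 = -(-6 + 3*m)*0/7 = -⅐*0 = 0)
(-8/(b(6) + h(-6, 0)))*8 = (-8/(6 + 0))*8 = (-8/6)*8 = ((⅙)*(-8))*8 = -4/3*8 = -32/3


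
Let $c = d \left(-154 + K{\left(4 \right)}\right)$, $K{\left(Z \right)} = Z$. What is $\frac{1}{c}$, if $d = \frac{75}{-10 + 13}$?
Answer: $- \frac{1}{3750} \approx -0.00026667$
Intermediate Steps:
$d = 25$ ($d = \frac{75}{3} = 75 \cdot \frac{1}{3} = 25$)
$c = -3750$ ($c = 25 \left(-154 + 4\right) = 25 \left(-150\right) = -3750$)
$\frac{1}{c} = \frac{1}{-3750} = - \frac{1}{3750}$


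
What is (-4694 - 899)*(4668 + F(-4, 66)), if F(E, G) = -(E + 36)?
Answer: -25929148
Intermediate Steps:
F(E, G) = -36 - E (F(E, G) = -(36 + E) = -36 - E)
(-4694 - 899)*(4668 + F(-4, 66)) = (-4694 - 899)*(4668 + (-36 - 1*(-4))) = -5593*(4668 + (-36 + 4)) = -5593*(4668 - 32) = -5593*4636 = -25929148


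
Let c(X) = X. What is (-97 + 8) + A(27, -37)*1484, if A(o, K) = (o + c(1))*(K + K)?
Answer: -3074937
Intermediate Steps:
A(o, K) = 2*K*(1 + o) (A(o, K) = (o + 1)*(K + K) = (1 + o)*(2*K) = 2*K*(1 + o))
(-97 + 8) + A(27, -37)*1484 = (-97 + 8) + (2*(-37)*(1 + 27))*1484 = -89 + (2*(-37)*28)*1484 = -89 - 2072*1484 = -89 - 3074848 = -3074937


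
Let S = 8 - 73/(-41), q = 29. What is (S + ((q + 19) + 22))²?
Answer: 10699441/1681 ≈ 6364.9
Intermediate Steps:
S = 401/41 (S = 8 - 73*(-1/41) = 8 + 73/41 = 401/41 ≈ 9.7805)
(S + ((q + 19) + 22))² = (401/41 + ((29 + 19) + 22))² = (401/41 + (48 + 22))² = (401/41 + 70)² = (3271/41)² = 10699441/1681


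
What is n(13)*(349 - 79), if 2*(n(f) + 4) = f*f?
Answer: 21735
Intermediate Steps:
n(f) = -4 + f²/2 (n(f) = -4 + (f*f)/2 = -4 + f²/2)
n(13)*(349 - 79) = (-4 + (½)*13²)*(349 - 79) = (-4 + (½)*169)*270 = (-4 + 169/2)*270 = (161/2)*270 = 21735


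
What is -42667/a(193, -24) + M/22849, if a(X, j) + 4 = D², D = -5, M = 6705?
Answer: -974757478/479829 ≈ -2031.5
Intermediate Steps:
a(X, j) = 21 (a(X, j) = -4 + (-5)² = -4 + 25 = 21)
-42667/a(193, -24) + M/22849 = -42667/21 + 6705/22849 = -974757478/479829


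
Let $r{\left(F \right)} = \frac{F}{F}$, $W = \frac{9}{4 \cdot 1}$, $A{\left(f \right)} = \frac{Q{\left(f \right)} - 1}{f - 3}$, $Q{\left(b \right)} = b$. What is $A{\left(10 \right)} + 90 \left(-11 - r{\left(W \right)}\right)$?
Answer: $- \frac{7551}{7} \approx -1078.7$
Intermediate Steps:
$A{\left(f \right)} = \frac{-1 + f}{-3 + f}$ ($A{\left(f \right)} = \frac{f - 1}{f - 3} = \frac{-1 + f}{-3 + f}$)
$W = \frac{9}{4} \approx 2.25$
$r{\left(F \right)} = 1$
$A{\left(10 \right)} + 90 \left(-11 - r{\left(W \right)}\right) = \frac{-1 + 10}{-3 + 10} + 90 \left(-11 - 1\right) = \frac{1}{7} \cdot 9 + 90 \left(-11 - 1\right) = \frac{1}{7} \cdot 9 + 90 \left(-12\right) = \frac{9}{7} - 1080 = - \frac{7551}{7}$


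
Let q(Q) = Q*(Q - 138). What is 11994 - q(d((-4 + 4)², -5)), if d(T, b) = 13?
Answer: 13619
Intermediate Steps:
q(Q) = Q*(-138 + Q)
11994 - q(d((-4 + 4)², -5)) = 11994 - 13*(-138 + 13) = 11994 - 13*(-125) = 11994 - 1*(-1625) = 11994 + 1625 = 13619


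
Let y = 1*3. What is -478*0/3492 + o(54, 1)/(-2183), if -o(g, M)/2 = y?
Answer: 6/2183 ≈ 0.0027485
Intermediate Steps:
y = 3
o(g, M) = -6 (o(g, M) = -2*3 = -6)
-478*0/3492 + o(54, 1)/(-2183) = -478*0/3492 - 6/(-2183) = 0*(1/3492) - 6*(-1/2183) = 0 + 6/2183 = 6/2183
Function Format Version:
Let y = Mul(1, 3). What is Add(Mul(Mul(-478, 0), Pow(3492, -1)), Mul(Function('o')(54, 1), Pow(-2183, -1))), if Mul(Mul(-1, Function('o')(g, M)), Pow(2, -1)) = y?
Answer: Rational(6, 2183) ≈ 0.0027485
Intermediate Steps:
y = 3
Function('o')(g, M) = -6 (Function('o')(g, M) = Mul(-2, 3) = -6)
Add(Mul(Mul(-478, 0), Pow(3492, -1)), Mul(Function('o')(54, 1), Pow(-2183, -1))) = Add(Mul(Mul(-478, 0), Pow(3492, -1)), Mul(-6, Pow(-2183, -1))) = Add(Mul(0, Rational(1, 3492)), Mul(-6, Rational(-1, 2183))) = Add(0, Rational(6, 2183)) = Rational(6, 2183)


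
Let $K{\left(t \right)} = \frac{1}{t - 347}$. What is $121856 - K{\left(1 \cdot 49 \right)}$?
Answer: $\frac{36313089}{298} \approx 1.2186 \cdot 10^{5}$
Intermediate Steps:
$K{\left(t \right)} = \frac{1}{-347 + t}$
$121856 - K{\left(1 \cdot 49 \right)} = 121856 - \frac{1}{-347 + 1 \cdot 49} = 121856 - \frac{1}{-347 + 49} = 121856 - \frac{1}{-298} = 121856 - - \frac{1}{298} = 121856 + \frac{1}{298} = \frac{36313089}{298}$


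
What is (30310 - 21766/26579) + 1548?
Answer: 846732016/26579 ≈ 31857.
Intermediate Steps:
(30310 - 21766/26579) + 1548 = 805587724/26579 + 1548 = 846732016/26579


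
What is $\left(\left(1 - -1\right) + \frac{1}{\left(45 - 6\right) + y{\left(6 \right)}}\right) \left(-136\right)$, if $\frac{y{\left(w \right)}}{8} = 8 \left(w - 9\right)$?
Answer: $- \frac{2440}{9} \approx -271.11$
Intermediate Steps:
$y{\left(w \right)} = -576 + 64 w$ ($y{\left(w \right)} = 8 \cdot 8 \left(w - 9\right) = 8 \cdot 8 \left(-9 + w\right) = 8 \left(-72 + 8 w\right) = -576 + 64 w$)
$\left(\left(1 - -1\right) + \frac{1}{\left(45 - 6\right) + y{\left(6 \right)}}\right) \left(-136\right) = \left(\left(1 - -1\right) + \frac{1}{\left(45 - 6\right) + \left(-576 + 64 \cdot 6\right)}\right) \left(-136\right) = \left(\left(1 + 1\right) + \frac{1}{\left(45 - 6\right) + \left(-576 + 384\right)}\right) \left(-136\right) = \left(2 + \frac{1}{39 - 192}\right) \left(-136\right) = \left(2 + \frac{1}{-153}\right) \left(-136\right) = \left(2 - \frac{1}{153}\right) \left(-136\right) = \frac{305}{153} \left(-136\right) = - \frac{2440}{9}$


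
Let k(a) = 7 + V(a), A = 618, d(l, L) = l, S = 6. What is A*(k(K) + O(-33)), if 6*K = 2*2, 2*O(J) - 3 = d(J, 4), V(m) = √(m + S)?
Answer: -4944 + 412*√15 ≈ -3348.3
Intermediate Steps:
V(m) = √(6 + m) (V(m) = √(m + 6) = √(6 + m))
O(J) = 3/2 + J/2
K = ⅔ (K = (2*2)/6 = (⅙)*4 = ⅔ ≈ 0.66667)
k(a) = 7 + √(6 + a)
A*(k(K) + O(-33)) = 618*((7 + √(6 + ⅔)) + (3/2 + (½)*(-33))) = 618*((7 + √(20/3)) + (3/2 - 33/2)) = 618*((7 + 2*√15/3) - 15) = 618*(-8 + 2*√15/3) = -4944 + 412*√15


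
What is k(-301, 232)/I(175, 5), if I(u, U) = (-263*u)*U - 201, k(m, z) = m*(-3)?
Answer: -903/230326 ≈ -0.0039205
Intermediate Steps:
k(m, z) = -3*m
I(u, U) = -201 - 263*U*u (I(u, U) = -263*U*u - 201 = -201 - 263*U*u)
k(-301, 232)/I(175, 5) = (-3*(-301))/(-201 - 263*5*175) = 903/(-201 - 230125) = 903/(-230326) = 903*(-1/230326) = -903/230326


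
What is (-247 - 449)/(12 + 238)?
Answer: -348/125 ≈ -2.7840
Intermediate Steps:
(-247 - 449)/(12 + 238) = -696/250 = -696*1/250 = -348/125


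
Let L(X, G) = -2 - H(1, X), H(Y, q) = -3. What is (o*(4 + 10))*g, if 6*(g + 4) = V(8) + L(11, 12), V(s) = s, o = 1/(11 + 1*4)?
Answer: -7/3 ≈ -2.3333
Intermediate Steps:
L(X, G) = 1 (L(X, G) = -2 - 1*(-3) = -2 + 3 = 1)
o = 1/15 (o = 1/(11 + 4) = 1/15 ≈ 0.066667)
g = -5/2 (g = -4 + (8 + 1)/6 = -4 + (⅙)*9 = -4 + 3/2 = -5/2 ≈ -2.5000)
(o*(4 + 10))*g = ((4 + 10)/15)*(-5/2) = ((1/15)*14)*(-5/2) = (14/15)*(-5/2) = -7/3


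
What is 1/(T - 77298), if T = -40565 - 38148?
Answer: -1/156011 ≈ -6.4098e-6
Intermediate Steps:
T = -78713
1/(T - 77298) = 1/(-78713 - 77298) = 1/(-156011) = -1/156011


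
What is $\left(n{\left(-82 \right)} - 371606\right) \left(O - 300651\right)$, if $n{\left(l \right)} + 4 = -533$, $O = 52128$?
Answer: $92486094789$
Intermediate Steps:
$n{\left(l \right)} = -537$ ($n{\left(l \right)} = -4 - 533 = -537$)
$\left(n{\left(-82 \right)} - 371606\right) \left(O - 300651\right) = \left(-537 - 371606\right) \left(52128 - 300651\right) = \left(-372143\right) \left(-248523\right) = 92486094789$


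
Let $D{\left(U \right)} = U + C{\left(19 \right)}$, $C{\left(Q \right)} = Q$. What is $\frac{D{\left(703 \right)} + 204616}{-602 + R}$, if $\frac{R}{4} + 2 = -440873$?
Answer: $- \frac{34223}{294017} \approx -0.1164$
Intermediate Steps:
$R = -1763500$ ($R = -8 + 4 \left(-440873\right) = -8 - 1763492 = -1763500$)
$D{\left(U \right)} = 19 + U$ ($D{\left(U \right)} = U + 19 = 19 + U$)
$\frac{D{\left(703 \right)} + 204616}{-602 + R} = \frac{\left(19 + 703\right) + 204616}{-602 - 1763500} = \frac{722 + 204616}{-1764102} = 205338 \left(- \frac{1}{1764102}\right) = - \frac{34223}{294017}$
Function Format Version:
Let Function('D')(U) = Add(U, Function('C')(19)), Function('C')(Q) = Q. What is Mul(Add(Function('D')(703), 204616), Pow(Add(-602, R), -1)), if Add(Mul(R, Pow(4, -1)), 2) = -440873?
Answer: Rational(-34223, 294017) ≈ -0.11640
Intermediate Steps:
R = -1763500 (R = Add(-8, Mul(4, -440873)) = Add(-8, -1763492) = -1763500)
Function('D')(U) = Add(19, U) (Function('D')(U) = Add(U, 19) = Add(19, U))
Mul(Add(Function('D')(703), 204616), Pow(Add(-602, R), -1)) = Mul(Add(Add(19, 703), 204616), Pow(Add(-602, -1763500), -1)) = Mul(Add(722, 204616), Pow(-1764102, -1)) = Mul(205338, Rational(-1, 1764102)) = Rational(-34223, 294017)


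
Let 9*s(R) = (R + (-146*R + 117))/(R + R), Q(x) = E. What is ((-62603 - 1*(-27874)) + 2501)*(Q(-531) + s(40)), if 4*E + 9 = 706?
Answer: -965043289/180 ≈ -5.3614e+6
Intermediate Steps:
E = 697/4 (E = -9/4 + (¼)*706 = -9/4 + 353/2 = 697/4 ≈ 174.25)
Q(x) = 697/4
s(R) = (117 - 145*R)/(18*R) (s(R) = ((R + (-146*R + 117))/(R + R))/9 = ((R + (117 - 146*R))/((2*R)))/9 = ((117 - 145*R)*(1/(2*R)))/9 = ((117 - 145*R)/(2*R))/9 = (117 - 145*R)/(18*R))
((-62603 - 1*(-27874)) + 2501)*(Q(-531) + s(40)) = ((-62603 - 1*(-27874)) + 2501)*(697/4 + (1/18)*(117 - 145*40)/40) = ((-62603 + 27874) + 2501)*(697/4 + (1/18)*(1/40)*(117 - 5800)) = (-34729 + 2501)*(697/4 + (1/18)*(1/40)*(-5683)) = -32228*(697/4 - 5683/720) = -32228*119777/720 = -965043289/180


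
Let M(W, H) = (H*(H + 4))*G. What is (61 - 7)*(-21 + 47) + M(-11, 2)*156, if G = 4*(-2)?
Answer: -13572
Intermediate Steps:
G = -8
M(W, H) = -8*H*(4 + H) (M(W, H) = (H*(H + 4))*(-8) = (H*(4 + H))*(-8) = -8*H*(4 + H))
(61 - 7)*(-21 + 47) + M(-11, 2)*156 = (61 - 7)*(-21 + 47) - 8*2*(4 + 2)*156 = 54*26 - 8*2*6*156 = 1404 - 96*156 = 1404 - 14976 = -13572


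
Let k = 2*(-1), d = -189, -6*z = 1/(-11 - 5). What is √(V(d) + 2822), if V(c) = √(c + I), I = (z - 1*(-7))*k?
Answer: √(101592 + 3*I*√29235)/6 ≈ 53.123 + 0.13411*I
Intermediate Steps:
z = 1/96 (z = -1/(6*(-11 - 5)) = -⅙/(-16) = -⅙*(-1/16) = 1/96 ≈ 0.010417)
k = -2
I = -673/48 (I = (1/96 - 1*(-7))*(-2) = (1/96 + 7)*(-2) = (673/96)*(-2) = -673/48 ≈ -14.021)
V(c) = √(-673/48 + c) (V(c) = √(c - 673/48) = √(-673/48 + c))
√(V(d) + 2822) = √(√(-2019 + 144*(-189))/12 + 2822) = √(√(-2019 - 27216)/12 + 2822) = √(√(-29235)/12 + 2822) = √((I*√29235)/12 + 2822) = √(I*√29235/12 + 2822) = √(2822 + I*√29235/12)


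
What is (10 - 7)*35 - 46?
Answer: 59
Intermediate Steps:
(10 - 7)*35 - 46 = 3*35 - 46 = 105 - 46 = 59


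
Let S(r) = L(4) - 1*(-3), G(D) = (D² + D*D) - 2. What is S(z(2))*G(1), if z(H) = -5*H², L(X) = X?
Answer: 0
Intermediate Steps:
G(D) = -2 + 2*D² (G(D) = (D² + D²) - 2 = 2*D² - 2 = -2 + 2*D²)
S(r) = 7 (S(r) = 4 - 1*(-3) = 4 + 3 = 7)
S(z(2))*G(1) = 7*(-2 + 2*1²) = 7*(-2 + 2*1) = 7*(-2 + 2) = 7*0 = 0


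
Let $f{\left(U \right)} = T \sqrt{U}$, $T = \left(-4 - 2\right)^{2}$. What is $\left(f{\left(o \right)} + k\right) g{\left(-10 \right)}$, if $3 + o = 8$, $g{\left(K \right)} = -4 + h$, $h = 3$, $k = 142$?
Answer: $-142 - 36 \sqrt{5} \approx -222.5$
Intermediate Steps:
$g{\left(K \right)} = -1$ ($g{\left(K \right)} = -4 + 3 = -1$)
$o = 5$ ($o = -3 + 8 = 5$)
$T = 36$ ($T = \left(-6\right)^{2} = 36$)
$f{\left(U \right)} = 36 \sqrt{U}$
$\left(f{\left(o \right)} + k\right) g{\left(-10 \right)} = \left(36 \sqrt{5} + 142\right) \left(-1\right) = \left(142 + 36 \sqrt{5}\right) \left(-1\right) = -142 - 36 \sqrt{5}$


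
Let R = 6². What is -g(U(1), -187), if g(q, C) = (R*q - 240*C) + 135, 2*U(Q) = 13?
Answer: -45249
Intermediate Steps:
U(Q) = 13/2 (U(Q) = (½)*13 = 13/2)
R = 36
g(q, C) = 135 - 240*C + 36*q (g(q, C) = (36*q - 240*C) + 135 = (-240*C + 36*q) + 135 = 135 - 240*C + 36*q)
-g(U(1), -187) = -(135 - 240*(-187) + 36*(13/2)) = -(135 + 44880 + 234) = -1*45249 = -45249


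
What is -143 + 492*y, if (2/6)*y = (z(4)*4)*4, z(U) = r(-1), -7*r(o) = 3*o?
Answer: 69847/7 ≈ 9978.1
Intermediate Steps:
r(o) = -3*o/7
z(U) = 3/7 (z(U) = -3/7*(-1) = 3/7)
y = 144/7 (y = 3*(((3/7)*4)*4) = 3*((12/7)*4) = 3*(48/7) = 144/7 ≈ 20.571)
-143 + 492*y = -143 + 492*(144/7) = -143 + 70848/7 = 69847/7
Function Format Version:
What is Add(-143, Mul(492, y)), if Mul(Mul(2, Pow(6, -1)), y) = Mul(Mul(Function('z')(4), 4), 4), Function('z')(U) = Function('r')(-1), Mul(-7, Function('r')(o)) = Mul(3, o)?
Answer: Rational(69847, 7) ≈ 9978.1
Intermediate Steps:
Function('r')(o) = Mul(Rational(-3, 7), o) (Function('r')(o) = Mul(Rational(-1, 7), Mul(3, o)) = Mul(Rational(-3, 7), o))
Function('z')(U) = Rational(3, 7) (Function('z')(U) = Mul(Rational(-3, 7), -1) = Rational(3, 7))
y = Rational(144, 7) (y = Mul(3, Mul(Mul(Rational(3, 7), 4), 4)) = Mul(3, Mul(Rational(12, 7), 4)) = Mul(3, Rational(48, 7)) = Rational(144, 7) ≈ 20.571)
Add(-143, Mul(492, y)) = Add(-143, Mul(492, Rational(144, 7))) = Add(-143, Rational(70848, 7)) = Rational(69847, 7)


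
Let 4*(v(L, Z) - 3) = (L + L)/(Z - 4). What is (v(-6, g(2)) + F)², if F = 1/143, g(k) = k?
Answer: 1661521/81796 ≈ 20.313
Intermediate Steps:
F = 1/143 ≈ 0.0069930
v(L, Z) = 3 + L/(2*(-4 + Z)) (v(L, Z) = 3 + ((L + L)/(Z - 4))/4 = 3 + ((2*L)/(-4 + Z))/4 = 3 + (2*L/(-4 + Z))/4 = 3 + L/(2*(-4 + Z)))
(v(-6, g(2)) + F)² = ((-24 - 6 + 6*2)/(2*(-4 + 2)) + 1/143)² = ((½)*(-24 - 6 + 12)/(-2) + 1/143)² = ((½)*(-½)*(-18) + 1/143)² = (9/2 + 1/143)² = (1289/286)² = 1661521/81796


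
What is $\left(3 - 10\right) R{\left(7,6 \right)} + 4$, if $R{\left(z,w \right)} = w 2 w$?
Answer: $-500$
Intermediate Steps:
$R{\left(z,w \right)} = 2 w^{2}$ ($R{\left(z,w \right)} = 2 w w = 2 w^{2}$)
$\left(3 - 10\right) R{\left(7,6 \right)} + 4 = \left(3 - 10\right) 2 \cdot 6^{2} + 4 = - 7 \cdot 2 \cdot 36 + 4 = \left(-7\right) 72 + 4 = -504 + 4 = -500$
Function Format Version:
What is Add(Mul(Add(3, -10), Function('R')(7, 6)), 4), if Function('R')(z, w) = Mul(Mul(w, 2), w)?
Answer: -500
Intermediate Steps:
Function('R')(z, w) = Mul(2, Pow(w, 2)) (Function('R')(z, w) = Mul(Mul(2, w), w) = Mul(2, Pow(w, 2)))
Add(Mul(Add(3, -10), Function('R')(7, 6)), 4) = Add(Mul(Add(3, -10), Mul(2, Pow(6, 2))), 4) = Add(Mul(-7, Mul(2, 36)), 4) = Add(Mul(-7, 72), 4) = Add(-504, 4) = -500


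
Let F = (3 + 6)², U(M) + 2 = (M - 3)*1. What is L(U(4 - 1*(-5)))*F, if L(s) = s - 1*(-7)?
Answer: 891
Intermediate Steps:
U(M) = -5 + M (U(M) = -2 + (M - 3)*1 = -2 + (-3 + M)*1 = -2 + (-3 + M) = -5 + M)
L(s) = 7 + s (L(s) = s + 7 = 7 + s)
F = 81 (F = 9² = 81)
L(U(4 - 1*(-5)))*F = (7 + (-5 + (4 - 1*(-5))))*81 = (7 + (-5 + (4 + 5)))*81 = (7 + (-5 + 9))*81 = (7 + 4)*81 = 11*81 = 891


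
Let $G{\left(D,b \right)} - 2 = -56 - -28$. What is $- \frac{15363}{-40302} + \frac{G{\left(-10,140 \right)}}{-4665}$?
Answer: $\frac{8079583}{20889870} \approx 0.38677$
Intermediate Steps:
$G{\left(D,b \right)} = -26$ ($G{\left(D,b \right)} = 2 - 28 = -26$)
$- \frac{15363}{-40302} + \frac{G{\left(-10,140 \right)}}{-4665} = - \frac{15363}{-40302} - \frac{26}{-4665} = \left(-15363\right) \left(- \frac{1}{40302}\right) - - \frac{26}{4665} = \frac{1707}{4478} + \frac{26}{4665} = \frac{8079583}{20889870}$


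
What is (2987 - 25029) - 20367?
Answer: -42409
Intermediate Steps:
(2987 - 25029) - 20367 = -22042 - 20367 = -42409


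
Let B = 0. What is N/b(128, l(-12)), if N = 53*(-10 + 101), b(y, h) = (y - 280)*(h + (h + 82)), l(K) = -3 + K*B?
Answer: -4823/11552 ≈ -0.41750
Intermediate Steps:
l(K) = -3 (l(K) = -3 + K*0 = -3 + 0 = -3)
b(y, h) = (-280 + y)*(82 + 2*h) (b(y, h) = (-280 + y)*(h + (82 + h)) = (-280 + y)*(82 + 2*h))
N = 4823 (N = 53*91 = 4823)
N/b(128, l(-12)) = 4823/(-22960 - 560*(-3) + 82*128 + 2*(-3)*128) = 4823/(-22960 + 1680 + 10496 - 768) = 4823/(-11552) = 4823*(-1/11552) = -4823/11552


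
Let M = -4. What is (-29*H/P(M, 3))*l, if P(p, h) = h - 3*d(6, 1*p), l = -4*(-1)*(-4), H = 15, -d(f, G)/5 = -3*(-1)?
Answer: 145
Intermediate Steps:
d(f, G) = -15 (d(f, G) = -(-15)*(-1) = -5*3 = -15)
l = -16 (l = 4*(-4) = -16)
P(p, h) = 45 + h (P(p, h) = h - 3*(-15) = h + 45 = 45 + h)
(-29*H/P(M, 3))*l = -435/(45 + 3)*(-16) = -435/48*(-16) = -29*5/16*(-16) = -145/16*(-16) = 145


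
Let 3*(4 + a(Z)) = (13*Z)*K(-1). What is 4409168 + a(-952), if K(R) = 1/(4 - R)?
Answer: 66125084/15 ≈ 4.4083e+6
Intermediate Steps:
a(Z) = -4 + 13*Z/15 (a(Z) = -4 + ((13*Z)*(-1/(-4 - 1)))/3 = -4 + ((13*Z)*(-1/(-5)))/3 = -4 + ((13*Z)*(-1*(-⅕)))/3 = -4 + ((13*Z)*(⅕))/3 = -4 + (13*Z/5)/3 = -4 + 13*Z/15)
4409168 + a(-952) = 4409168 + (-4 + (13/15)*(-952)) = 4409168 + (-4 - 12376/15) = 4409168 - 12436/15 = 66125084/15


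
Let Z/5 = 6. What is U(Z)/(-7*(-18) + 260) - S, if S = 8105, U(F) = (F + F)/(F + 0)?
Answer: -1564264/193 ≈ -8105.0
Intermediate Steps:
Z = 30 (Z = 5*6 = 30)
U(F) = 2 (U(F) = (2*F)/F = 2)
U(Z)/(-7*(-18) + 260) - S = 2/(-7*(-18) + 260) - 1*8105 = 2/(126 + 260) - 8105 = 2/386 - 8105 = 2*(1/386) - 8105 = 1/193 - 8105 = -1564264/193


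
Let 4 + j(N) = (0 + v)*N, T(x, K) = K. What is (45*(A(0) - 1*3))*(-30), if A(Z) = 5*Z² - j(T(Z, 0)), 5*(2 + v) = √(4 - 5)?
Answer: -1350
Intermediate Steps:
v = -2 + I/5 (v = -2 + √(4 - 5)/5 = -2 + √(-1)/5 = -2 + I/5 ≈ -2.0 + 0.2*I)
j(N) = -4 + N*(-2 + I/5) (j(N) = -4 + (0 + (-2 + I/5))*N = -4 + (-2 + I/5)*N = -4 + N*(-2 + I/5))
A(Z) = 4 + 5*Z² (A(Z) = 5*Z² - (-4 + (⅕)*0*(-10 + I)) = 5*Z² - (-4 + 0) = 5*Z² - 1*(-4) = 5*Z² + 4 = 4 + 5*Z²)
(45*(A(0) - 1*3))*(-30) = (45*((4 + 5*0²) - 1*3))*(-30) = (45*((4 + 5*0) - 3))*(-30) = (45*((4 + 0) - 3))*(-30) = (45*(4 - 3))*(-30) = (45*1)*(-30) = 45*(-30) = -1350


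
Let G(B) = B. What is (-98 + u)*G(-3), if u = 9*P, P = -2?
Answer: 348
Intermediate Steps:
u = -18 (u = 9*(-2) = -18)
(-98 + u)*G(-3) = (-98 - 18)*(-3) = -116*(-3) = 348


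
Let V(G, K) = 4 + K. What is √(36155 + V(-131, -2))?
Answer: √36157 ≈ 190.15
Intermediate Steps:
√(36155 + V(-131, -2)) = √(36155 + (4 - 2)) = √(36155 + 2) = √36157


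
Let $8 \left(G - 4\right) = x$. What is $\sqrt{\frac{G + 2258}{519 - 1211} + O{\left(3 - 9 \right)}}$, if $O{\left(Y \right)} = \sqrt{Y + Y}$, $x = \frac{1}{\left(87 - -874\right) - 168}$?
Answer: $\frac{\sqrt{-3937359694762 + 2409065180288 i \sqrt{3}}}{1097512} \approx 0.86432 + 2.004 i$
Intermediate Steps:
$x = \frac{1}{793}$ ($x = \frac{1}{\left(87 + 874\right) - 168} = \frac{1}{961 - 168} = \frac{1}{793} \approx 0.001261$)
$G = \frac{25377}{6344}$ ($G = 4 + \frac{1}{8} \cdot \frac{1}{793} = 4 + \frac{1}{6344} = \frac{25377}{6344} \approx 4.0002$)
$O{\left(Y \right)} = \sqrt{2} \sqrt{Y}$ ($O{\left(Y \right)} = \sqrt{2 Y} = \sqrt{2} \sqrt{Y}$)
$\sqrt{\frac{G + 2258}{519 - 1211} + O{\left(3 - 9 \right)}} = \sqrt{\frac{\frac{25377}{6344} + 2258}{519 - 1211} + \sqrt{2} \sqrt{3 - 9}} = \sqrt{\frac{14350129}{6344 \left(-692\right)} + \sqrt{2} \sqrt{-6}} = \sqrt{\frac{14350129}{6344} \left(- \frac{1}{692}\right) + \sqrt{2} i \sqrt{6}} = \sqrt{- \frac{14350129}{4390048} + 2 i \sqrt{3}}$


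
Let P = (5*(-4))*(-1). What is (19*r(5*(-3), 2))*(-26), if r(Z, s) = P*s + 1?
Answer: -20254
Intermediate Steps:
P = 20 (P = -20*(-1) = 20)
r(Z, s) = 1 + 20*s (r(Z, s) = 20*s + 1 = 1 + 20*s)
(19*r(5*(-3), 2))*(-26) = (19*(1 + 20*2))*(-26) = (19*(1 + 40))*(-26) = (19*41)*(-26) = 779*(-26) = -20254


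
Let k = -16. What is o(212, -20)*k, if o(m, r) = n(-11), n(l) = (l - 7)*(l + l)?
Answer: -6336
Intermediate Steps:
n(l) = 2*l*(-7 + l) (n(l) = (-7 + l)*(2*l) = 2*l*(-7 + l))
o(m, r) = 396 (o(m, r) = 2*(-11)*(-7 - 11) = 2*(-11)*(-18) = 396)
o(212, -20)*k = 396*(-16) = -6336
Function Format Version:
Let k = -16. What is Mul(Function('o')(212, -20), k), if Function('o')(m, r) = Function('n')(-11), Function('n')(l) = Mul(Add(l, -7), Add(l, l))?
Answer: -6336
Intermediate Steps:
Function('n')(l) = Mul(2, l, Add(-7, l)) (Function('n')(l) = Mul(Add(-7, l), Mul(2, l)) = Mul(2, l, Add(-7, l)))
Function('o')(m, r) = 396 (Function('o')(m, r) = Mul(2, -11, Add(-7, -11)) = Mul(2, -11, -18) = 396)
Mul(Function('o')(212, -20), k) = Mul(396, -16) = -6336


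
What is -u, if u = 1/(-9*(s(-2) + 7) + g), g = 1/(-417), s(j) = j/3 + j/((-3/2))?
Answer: 417/28774 ≈ 0.014492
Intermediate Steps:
s(j) = -j/3 (s(j) = j*(⅓) + j/((-3*½)) = j/3 + j/(-3/2) = j/3 + j*(-⅔) = j/3 - 2*j/3 = -j/3)
g = -1/417 ≈ -0.0023981
u = -417/28774 (u = 1/(-9*(-⅓*(-2) + 7) - 1/417) = 1/(-9*(⅔ + 7) - 1/417) = 1/(-9*23/3 - 1/417) = 1/(-69 - 1/417) = 1/(-28774/417) = -417/28774 ≈ -0.014492)
-u = -1*(-417/28774) = 417/28774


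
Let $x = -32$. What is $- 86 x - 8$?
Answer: $2744$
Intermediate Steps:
$- 86 x - 8 = \left(-86\right) \left(-32\right) - 8 = 2752 - 8 = 2744$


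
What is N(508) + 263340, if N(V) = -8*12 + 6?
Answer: 263250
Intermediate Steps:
N(V) = -90 (N(V) = -96 + 6 = -90)
N(508) + 263340 = -90 + 263340 = 263250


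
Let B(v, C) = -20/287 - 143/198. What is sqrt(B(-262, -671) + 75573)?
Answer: sqrt(224093059498)/1722 ≈ 274.90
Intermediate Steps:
B(v, C) = -4091/5166 (B(v, C) = -20*1/287 - 143*1/198 = -20/287 - 13/18 = -4091/5166)
sqrt(B(-262, -671) + 75573) = sqrt(-4091/5166 + 75573) = sqrt(390406027/5166) = sqrt(224093059498)/1722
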